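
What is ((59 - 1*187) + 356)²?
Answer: 51984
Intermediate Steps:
((59 - 1*187) + 356)² = ((59 - 187) + 356)² = (-128 + 356)² = 228² = 51984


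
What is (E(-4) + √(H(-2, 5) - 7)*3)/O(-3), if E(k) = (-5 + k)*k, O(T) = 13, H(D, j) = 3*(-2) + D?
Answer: 36/13 + 3*I*√15/13 ≈ 2.7692 + 0.89377*I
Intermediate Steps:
H(D, j) = -6 + D
E(k) = k*(-5 + k)
(E(-4) + √(H(-2, 5) - 7)*3)/O(-3) = (-4*(-5 - 4) + √((-6 - 2) - 7)*3)/13 = (-4*(-9) + √(-8 - 7)*3)*(1/13) = (36 + √(-15)*3)*(1/13) = (36 + (I*√15)*3)*(1/13) = (36 + 3*I*√15)*(1/13) = 36/13 + 3*I*√15/13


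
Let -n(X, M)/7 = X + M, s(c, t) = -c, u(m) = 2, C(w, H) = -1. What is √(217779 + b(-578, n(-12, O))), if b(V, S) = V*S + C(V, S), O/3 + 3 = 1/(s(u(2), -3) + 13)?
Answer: √16203770/11 ≈ 365.94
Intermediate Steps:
O = -96/11 (O = -9 + 3/(-1*2 + 13) = -9 + 3/(-2 + 13) = -9 + 3/11 = -96/11 ≈ -8.7273)
n(X, M) = -7*M - 7*X (n(X, M) = -7*(X + M) = -7*(M + X) = -7*M - 7*X)
b(V, S) = -1 + S*V (b(V, S) = V*S - 1 = S*V - 1 = -1 + S*V)
√(217779 + b(-578, n(-12, O))) = √(217779 + (-1 + (-7*(-96/11) - 7*(-12))*(-578))) = √(217779 + (-1 + (672/11 + 84)*(-578))) = √(217779 + (-1 + (1596/11)*(-578))) = √(217779 + (-1 - 922488/11)) = √(217779 - 922499/11) = √(1473070/11) = √16203770/11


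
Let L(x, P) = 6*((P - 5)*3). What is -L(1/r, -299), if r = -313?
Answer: 5472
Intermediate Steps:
L(x, P) = -90 + 18*P (L(x, P) = 6*((-5 + P)*3) = 6*(-15 + 3*P) = -90 + 18*P)
-L(1/r, -299) = -(-90 + 18*(-299)) = -(-90 - 5382) = -1*(-5472) = 5472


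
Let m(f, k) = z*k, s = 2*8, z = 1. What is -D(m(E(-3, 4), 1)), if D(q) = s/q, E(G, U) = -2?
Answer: -16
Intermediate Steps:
s = 16
m(f, k) = k (m(f, k) = 1*k = k)
D(q) = 16/q
-D(m(E(-3, 4), 1)) = -16/1 = -16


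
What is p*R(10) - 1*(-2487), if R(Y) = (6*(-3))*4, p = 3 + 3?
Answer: 2055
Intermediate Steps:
p = 6
R(Y) = -72 (R(Y) = -18*4 = -72)
p*R(10) - 1*(-2487) = 6*(-72) - 1*(-2487) = -432 + 2487 = 2055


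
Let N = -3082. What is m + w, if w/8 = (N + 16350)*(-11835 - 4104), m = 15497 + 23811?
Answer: -1691789908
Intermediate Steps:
m = 39308
w = -1691829216 (w = 8*((-3082 + 16350)*(-11835 - 4104)) = 8*(13268*(-15939)) = 8*(-211478652) = -1691829216)
m + w = 39308 - 1691829216 = -1691789908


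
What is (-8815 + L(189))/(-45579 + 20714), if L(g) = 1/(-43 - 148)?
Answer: 1683666/4749215 ≈ 0.35451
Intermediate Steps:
L(g) = -1/191 (L(g) = 1/(-191) = -1/191)
(-8815 + L(189))/(-45579 + 20714) = (-8815 - 1/191)/(-45579 + 20714) = -1683666/191/(-24865) = -1683666/191*(-1/24865) = 1683666/4749215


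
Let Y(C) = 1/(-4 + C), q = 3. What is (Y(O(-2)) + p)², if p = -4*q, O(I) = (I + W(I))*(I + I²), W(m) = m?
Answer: 21025/144 ≈ 146.01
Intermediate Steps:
O(I) = 2*I*(I + I²) (O(I) = (I + I)*(I + I²) = (2*I)*(I + I²) = 2*I*(I + I²))
p = -12 (p = -4*3 = -12)
(Y(O(-2)) + p)² = (1/(-4 + 2*(-2)²*(1 - 2)) - 12)² = (1/(-4 + 2*4*(-1)) - 12)² = (1/(-4 - 8) - 12)² = (1/(-12) - 12)² = (-1/12 - 12)² = (-145/12)² = 21025/144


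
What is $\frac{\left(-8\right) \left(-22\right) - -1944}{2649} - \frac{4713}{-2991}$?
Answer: $\frac{6275219}{2641053} \approx 2.376$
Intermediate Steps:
$\frac{\left(-8\right) \left(-22\right) - -1944}{2649} - \frac{4713}{-2991} = \left(176 + 1944\right) \frac{1}{2649} - - \frac{1571}{997} = 2120 \cdot \frac{1}{2649} + \frac{1571}{997} = \frac{2120}{2649} + \frac{1571}{997} = \frac{6275219}{2641053}$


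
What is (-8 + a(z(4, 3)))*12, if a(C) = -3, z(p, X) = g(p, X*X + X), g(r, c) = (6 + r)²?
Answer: -132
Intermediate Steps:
z(p, X) = (6 + p)²
(-8 + a(z(4, 3)))*12 = (-8 - 3)*12 = -11*12 = -132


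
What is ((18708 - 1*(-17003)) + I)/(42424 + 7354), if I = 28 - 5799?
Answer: 14970/24889 ≈ 0.60147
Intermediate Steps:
I = -5771
((18708 - 1*(-17003)) + I)/(42424 + 7354) = ((18708 - 1*(-17003)) - 5771)/(42424 + 7354) = ((18708 + 17003) - 5771)/49778 = (35711 - 5771)*(1/49778) = 29940*(1/49778) = 14970/24889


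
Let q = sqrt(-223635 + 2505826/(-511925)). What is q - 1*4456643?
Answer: -4456643 + I*sqrt(2344347292996877)/102385 ≈ -4.4566e+6 + 472.91*I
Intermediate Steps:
q = I*sqrt(2344347292996877)/102385 (q = sqrt(-223635 + 2505826*(-1/511925)) = sqrt(-223635 - 2505826/511925) = sqrt(-114486853201/511925) = I*sqrt(2344347292996877)/102385 ≈ 472.91*I)
q - 1*4456643 = I*sqrt(2344347292996877)/102385 - 1*4456643 = I*sqrt(2344347292996877)/102385 - 4456643 = -4456643 + I*sqrt(2344347292996877)/102385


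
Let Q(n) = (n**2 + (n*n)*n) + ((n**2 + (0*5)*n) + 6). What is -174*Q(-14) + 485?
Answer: 408689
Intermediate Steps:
Q(n) = 6 + n**3 + 2*n**2 (Q(n) = (n**2 + n**2*n) + ((n**2 + 0*n) + 6) = (n**2 + n**3) + ((n**2 + 0) + 6) = (n**2 + n**3) + (n**2 + 6) = (n**2 + n**3) + (6 + n**2) = 6 + n**3 + 2*n**2)
-174*Q(-14) + 485 = -174*(6 + (-14)**3 + 2*(-14)**2) + 485 = -174*(6 - 2744 + 2*196) + 485 = -174*(6 - 2744 + 392) + 485 = -174*(-2346) + 485 = 408204 + 485 = 408689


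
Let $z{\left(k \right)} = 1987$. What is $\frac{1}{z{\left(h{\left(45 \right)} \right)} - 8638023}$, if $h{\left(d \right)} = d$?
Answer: $- \frac{1}{8636036} \approx -1.1579 \cdot 10^{-7}$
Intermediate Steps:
$\frac{1}{z{\left(h{\left(45 \right)} \right)} - 8638023} = \frac{1}{1987 - 8638023} = \frac{1}{-8636036} = - \frac{1}{8636036}$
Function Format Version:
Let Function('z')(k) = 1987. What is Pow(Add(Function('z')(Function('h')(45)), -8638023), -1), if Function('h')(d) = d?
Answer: Rational(-1, 8636036) ≈ -1.1579e-7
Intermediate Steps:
Pow(Add(Function('z')(Function('h')(45)), -8638023), -1) = Pow(Add(1987, -8638023), -1) = Pow(-8636036, -1) = Rational(-1, 8636036)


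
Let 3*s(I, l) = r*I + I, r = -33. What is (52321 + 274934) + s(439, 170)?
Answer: 967717/3 ≈ 3.2257e+5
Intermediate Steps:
s(I, l) = -32*I/3 (s(I, l) = (-33*I + I)/3 = (-32*I)/3 = -32*I/3)
(52321 + 274934) + s(439, 170) = (52321 + 274934) - 32/3*439 = 327255 - 14048/3 = 967717/3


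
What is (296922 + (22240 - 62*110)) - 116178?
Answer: 196164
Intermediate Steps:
(296922 + (22240 - 62*110)) - 116178 = (296922 + (22240 - 1*6820)) - 116178 = (296922 + (22240 - 6820)) - 116178 = (296922 + 15420) - 116178 = 312342 - 116178 = 196164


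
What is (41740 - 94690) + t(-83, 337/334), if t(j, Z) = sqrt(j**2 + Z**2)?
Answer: -52950 + sqrt(768622853)/334 ≈ -52867.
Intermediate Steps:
t(j, Z) = sqrt(Z**2 + j**2)
(41740 - 94690) + t(-83, 337/334) = (41740 - 94690) + sqrt((337/334)**2 + (-83)**2) = -52950 + sqrt((337*(1/334))**2 + 6889) = -52950 + sqrt((337/334)**2 + 6889) = -52950 + sqrt(113569/111556 + 6889) = -52950 + sqrt(768622853/111556) = -52950 + sqrt(768622853)/334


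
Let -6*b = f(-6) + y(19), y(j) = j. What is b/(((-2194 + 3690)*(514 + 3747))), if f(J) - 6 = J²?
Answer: -61/38246736 ≈ -1.5949e-6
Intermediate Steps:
f(J) = 6 + J²
b = -61/6 (b = -((6 + (-6)²) + 19)/6 = -((6 + 36) + 19)/6 = -(42 + 19)/6 = -⅙*61 = -61/6 ≈ -10.167)
b/(((-2194 + 3690)*(514 + 3747))) = -61*1/((-2194 + 3690)*(514 + 3747))/6 = -61/(6*(1496*4261)) = -61/6/6374456 = -61/6*1/6374456 = -61/38246736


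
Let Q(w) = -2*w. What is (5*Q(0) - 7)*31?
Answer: -217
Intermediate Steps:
(5*Q(0) - 7)*31 = (5*(-2*0) - 7)*31 = (5*0 - 7)*31 = (0 - 7)*31 = -7*31 = -217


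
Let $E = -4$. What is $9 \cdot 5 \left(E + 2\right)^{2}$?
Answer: $180$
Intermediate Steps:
$9 \cdot 5 \left(E + 2\right)^{2} = 9 \cdot 5 \left(-4 + 2\right)^{2} = 45 \left(-2\right)^{2} = 45 \cdot 4 = 180$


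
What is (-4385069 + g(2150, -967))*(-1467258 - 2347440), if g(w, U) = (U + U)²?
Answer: 2459385391674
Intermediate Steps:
g(w, U) = 4*U² (g(w, U) = (2*U)² = 4*U²)
(-4385069 + g(2150, -967))*(-1467258 - 2347440) = (-4385069 + 4*(-967)²)*(-1467258 - 2347440) = (-4385069 + 4*935089)*(-3814698) = (-4385069 + 3740356)*(-3814698) = -644713*(-3814698) = 2459385391674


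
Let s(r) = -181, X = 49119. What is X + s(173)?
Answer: 48938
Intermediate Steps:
X + s(173) = 49119 - 181 = 48938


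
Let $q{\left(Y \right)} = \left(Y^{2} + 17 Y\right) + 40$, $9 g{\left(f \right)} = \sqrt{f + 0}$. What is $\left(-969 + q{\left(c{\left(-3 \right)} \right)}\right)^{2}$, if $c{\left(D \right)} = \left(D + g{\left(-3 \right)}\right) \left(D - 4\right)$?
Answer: $\frac{8254033}{729} + \frac{2962036 i \sqrt{3}}{243} \approx 11322.0 + 21113.0 i$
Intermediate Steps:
$g{\left(f \right)} = \frac{\sqrt{f}}{9}$ ($g{\left(f \right)} = \frac{\sqrt{f + 0}}{9} = \frac{\sqrt{f}}{9}$)
$c{\left(D \right)} = \left(-4 + D\right) \left(D + \frac{i \sqrt{3}}{9}\right)$ ($c{\left(D \right)} = \left(D + \frac{\sqrt{-3}}{9}\right) \left(D - 4\right) = \left(D + \frac{i \sqrt{3}}{9}\right) \left(-4 + D\right) = \left(-4 + D\right) \left(D + \frac{i \sqrt{3}}{9}\right)$)
$q{\left(Y \right)} = 40 + Y^{2} + 17 Y$
$\left(-969 + q{\left(c{\left(-3 \right)} \right)}\right)^{2} = \left(-969 + \left(40 + \left(\left(-3\right)^{2} - -12 - \frac{4 i \sqrt{3}}{9} + \frac{1}{9} i \left(-3\right) \sqrt{3}\right)^{2} + 17 \left(\left(-3\right)^{2} - -12 - \frac{4 i \sqrt{3}}{9} + \frac{1}{9} i \left(-3\right) \sqrt{3}\right)\right)\right)^{2} = \left(-969 + \left(40 + \left(9 + 12 - \frac{4 i \sqrt{3}}{9} - \frac{i \sqrt{3}}{3}\right)^{2} + 17 \left(9 + 12 - \frac{4 i \sqrt{3}}{9} - \frac{i \sqrt{3}}{3}\right)\right)\right)^{2} = \left(-969 + \left(40 + \left(21 - \frac{7 i \sqrt{3}}{9}\right)^{2} + 17 \left(21 - \frac{7 i \sqrt{3}}{9}\right)\right)\right)^{2} = \left(-969 + \left(40 + \left(21 - \frac{7 i \sqrt{3}}{9}\right)^{2} + \left(357 - \frac{119 i \sqrt{3}}{9}\right)\right)\right)^{2} = \left(-969 + \left(397 + \left(21 - \frac{7 i \sqrt{3}}{9}\right)^{2} - \frac{119 i \sqrt{3}}{9}\right)\right)^{2} = \left(-572 + \left(21 - \frac{7 i \sqrt{3}}{9}\right)^{2} - \frac{119 i \sqrt{3}}{9}\right)^{2}$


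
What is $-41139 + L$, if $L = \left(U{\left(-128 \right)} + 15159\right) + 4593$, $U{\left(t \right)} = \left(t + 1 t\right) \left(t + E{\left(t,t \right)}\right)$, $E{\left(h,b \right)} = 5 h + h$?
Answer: $207989$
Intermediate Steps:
$E{\left(h,b \right)} = 6 h$
$U{\left(t \right)} = 14 t^{2}$ ($U{\left(t \right)} = \left(t + 1 t\right) \left(t + 6 t\right) = \left(t + t\right) 7 t = 2 t 7 t = 14 t^{2}$)
$L = 249128$ ($L = \left(14 \left(-128\right)^{2} + 15159\right) + 4593 = \left(14 \cdot 16384 + 15159\right) + 4593 = \left(229376 + 15159\right) + 4593 = 244535 + 4593 = 249128$)
$-41139 + L = -41139 + 249128 = 207989$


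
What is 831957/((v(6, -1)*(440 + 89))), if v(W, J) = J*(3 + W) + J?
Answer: -831957/5290 ≈ -157.27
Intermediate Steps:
v(W, J) = J + J*(3 + W)
831957/((v(6, -1)*(440 + 89))) = 831957/(((-(4 + 6))*(440 + 89))) = 831957/((-1*10*529)) = 831957/((-10*529)) = 831957/(-5290) = 831957*(-1/5290) = -831957/5290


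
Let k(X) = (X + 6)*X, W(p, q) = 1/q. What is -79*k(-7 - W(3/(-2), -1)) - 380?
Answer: -380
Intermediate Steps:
W(p, q) = 1/q
k(X) = X*(6 + X) (k(X) = (6 + X)*X = X*(6 + X))
-79*k(-7 - W(3/(-2), -1)) - 380 = -79*(-7 - 1/(-1))*(6 + (-7 - 1/(-1))) - 380 = -79*(-7 - 1*(-1))*(6 + (-7 - 1*(-1))) - 380 = -79*(-7 + 1)*(6 + (-7 + 1)) - 380 = -(-474)*(6 - 6) - 380 = -(-474)*0 - 380 = -79*0 - 380 = 0 - 380 = -380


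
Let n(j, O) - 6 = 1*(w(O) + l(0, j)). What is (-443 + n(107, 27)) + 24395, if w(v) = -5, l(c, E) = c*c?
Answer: 23953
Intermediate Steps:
l(c, E) = c**2
n(j, O) = 1 (n(j, O) = 6 + 1*(-5 + 0**2) = 6 + 1*(-5 + 0) = 6 + 1*(-5) = 6 - 5 = 1)
(-443 + n(107, 27)) + 24395 = (-443 + 1) + 24395 = -442 + 24395 = 23953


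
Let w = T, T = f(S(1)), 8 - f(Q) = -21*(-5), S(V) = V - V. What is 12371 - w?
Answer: 12468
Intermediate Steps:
S(V) = 0
f(Q) = -97 (f(Q) = 8 - (-21)*(-5) = 8 - 1*105 = 8 - 105 = -97)
T = -97
w = -97
12371 - w = 12371 - 1*(-97) = 12371 + 97 = 12468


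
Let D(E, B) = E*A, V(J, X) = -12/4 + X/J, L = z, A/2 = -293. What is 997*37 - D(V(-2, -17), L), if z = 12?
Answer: 40112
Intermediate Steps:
A = -586 (A = 2*(-293) = -586)
L = 12
V(J, X) = -3 + X/J (V(J, X) = -12*¼ + X/J = -3 + X/J)
D(E, B) = -586*E (D(E, B) = E*(-586) = -586*E)
997*37 - D(V(-2, -17), L) = 997*37 - (-586)*(-3 - 17/(-2)) = 36889 - (-586)*(-3 - 17*(-½)) = 36889 - (-586)*(-3 + 17/2) = 36889 - (-586)*11/2 = 36889 - 1*(-3223) = 36889 + 3223 = 40112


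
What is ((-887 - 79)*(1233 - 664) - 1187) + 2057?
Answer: -548784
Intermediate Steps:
((-887 - 79)*(1233 - 664) - 1187) + 2057 = (-966*569 - 1187) + 2057 = (-549654 - 1187) + 2057 = -550841 + 2057 = -548784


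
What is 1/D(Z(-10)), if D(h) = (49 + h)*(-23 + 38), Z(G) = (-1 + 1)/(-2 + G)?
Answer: 1/735 ≈ 0.0013605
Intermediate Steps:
Z(G) = 0 (Z(G) = 0/(-2 + G) = 0)
D(h) = 735 + 15*h (D(h) = (49 + h)*15 = 735 + 15*h)
1/D(Z(-10)) = 1/(735 + 15*0) = 1/(735 + 0) = 1/735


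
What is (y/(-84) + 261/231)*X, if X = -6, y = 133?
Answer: 419/154 ≈ 2.7208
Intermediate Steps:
(y/(-84) + 261/231)*X = (133/(-84) + 261/231)*(-6) = (133*(-1/84) + 261*(1/231))*(-6) = (-19/12 + 87/77)*(-6) = -419/924*(-6) = 419/154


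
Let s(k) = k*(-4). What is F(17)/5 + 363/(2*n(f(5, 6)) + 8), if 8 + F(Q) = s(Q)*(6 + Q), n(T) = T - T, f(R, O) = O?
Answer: -10761/40 ≈ -269.02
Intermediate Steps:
n(T) = 0
s(k) = -4*k
F(Q) = -8 - 4*Q*(6 + Q) (F(Q) = -8 + (-4*Q)*(6 + Q) = -8 - 4*Q*(6 + Q))
F(17)/5 + 363/(2*n(f(5, 6)) + 8) = (-8 - 24*17 - 4*17²)/5 + 363/(2*0 + 8) = (-8 - 408 - 4*289)*(⅕) + 363/(0 + 8) = (-8 - 408 - 1156)*(⅕) + 363/8 = -1572*⅕ + 363*(⅛) = -1572/5 + 363/8 = -10761/40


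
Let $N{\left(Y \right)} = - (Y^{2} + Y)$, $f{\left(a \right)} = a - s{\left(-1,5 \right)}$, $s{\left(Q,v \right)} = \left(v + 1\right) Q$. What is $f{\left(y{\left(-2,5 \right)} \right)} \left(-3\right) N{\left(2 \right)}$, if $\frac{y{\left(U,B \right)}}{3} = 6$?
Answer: $432$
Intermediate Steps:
$y{\left(U,B \right)} = 18$ ($y{\left(U,B \right)} = 3 \cdot 6 = 18$)
$s{\left(Q,v \right)} = Q \left(1 + v\right)$ ($s{\left(Q,v \right)} = \left(1 + v\right) Q = Q \left(1 + v\right)$)
$f{\left(a \right)} = 6 + a$ ($f{\left(a \right)} = a - - (1 + 5) = a - \left(-1\right) 6 = a - -6 = a + 6 = 6 + a$)
$N{\left(Y \right)} = - Y - Y^{2}$ ($N{\left(Y \right)} = - (Y + Y^{2}) = - Y - Y^{2}$)
$f{\left(y{\left(-2,5 \right)} \right)} \left(-3\right) N{\left(2 \right)} = \left(6 + 18\right) \left(-3\right) \left(\left(-1\right) 2 \left(1 + 2\right)\right) = 24 \left(-3\right) \left(\left(-1\right) 2 \cdot 3\right) = \left(-72\right) \left(-6\right) = 432$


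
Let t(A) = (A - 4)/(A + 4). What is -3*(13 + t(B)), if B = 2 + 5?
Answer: -438/11 ≈ -39.818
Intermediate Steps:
B = 7
t(A) = (-4 + A)/(4 + A)
-3*(13 + t(B)) = -3*(13 + (-4 + 7)/(4 + 7)) = -3*(13 + 3/11) = -3*146/11 = -438/11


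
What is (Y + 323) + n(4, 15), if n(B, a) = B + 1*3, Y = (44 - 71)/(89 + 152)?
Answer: 79503/241 ≈ 329.89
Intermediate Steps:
Y = -27/241 ≈ -0.11203
n(B, a) = 3 + B (n(B, a) = B + 3 = 3 + B)
(Y + 323) + n(4, 15) = (-27/241 + 323) + (3 + 4) = 77816/241 + 7 = 79503/241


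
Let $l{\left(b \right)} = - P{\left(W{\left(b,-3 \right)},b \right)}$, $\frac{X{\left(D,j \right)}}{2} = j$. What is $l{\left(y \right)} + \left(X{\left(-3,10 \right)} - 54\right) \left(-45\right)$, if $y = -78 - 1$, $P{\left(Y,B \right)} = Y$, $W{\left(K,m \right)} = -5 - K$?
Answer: $1456$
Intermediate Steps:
$X{\left(D,j \right)} = 2 j$
$y = -79$ ($y = -78 - 1 = -79$)
$l{\left(b \right)} = 5 + b$ ($l{\left(b \right)} = - (-5 - b) = 5 + b$)
$l{\left(y \right)} + \left(X{\left(-3,10 \right)} - 54\right) \left(-45\right) = \left(5 - 79\right) + \left(2 \cdot 10 - 54\right) \left(-45\right) = -74 + \left(20 - 54\right) \left(-45\right) = -74 - -1530 = -74 + 1530 = 1456$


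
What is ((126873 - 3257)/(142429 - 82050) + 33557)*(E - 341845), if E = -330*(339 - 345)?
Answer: -688655439127935/60379 ≈ -1.1406e+10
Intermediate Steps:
E = 1980 (E = -330*(-6) = 1980)
((126873 - 3257)/(142429 - 82050) + 33557)*(E - 341845) = ((126873 - 3257)/(142429 - 82050) + 33557)*(1980 - 341845) = (123616/60379 + 33557)*(-339865) = (2026261719/60379)*(-339865) = -688655439127935/60379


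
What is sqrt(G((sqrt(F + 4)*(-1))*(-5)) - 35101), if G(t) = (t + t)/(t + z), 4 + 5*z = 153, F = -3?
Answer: I*sqrt(265677294)/87 ≈ 187.35*I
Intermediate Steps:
z = 149/5 (z = -4/5 + (1/5)*153 = -4/5 + 153/5 = 149/5 ≈ 29.800)
G(t) = 2*t/(149/5 + t) (G(t) = (t + t)/(t + 149/5) = (2*t)/(149/5 + t) = 2*t/(149/5 + t))
sqrt(G((sqrt(F + 4)*(-1))*(-5)) - 35101) = sqrt(10*((sqrt(-3 + 4)*(-1))*(-5))/(149 + 5*((sqrt(-3 + 4)*(-1))*(-5))) - 35101) = sqrt(10*((sqrt(1)*(-1))*(-5))/(149 + 5*((sqrt(1)*(-1))*(-5))) - 35101) = sqrt(10*((1*(-1))*(-5))/(149 + 5*((1*(-1))*(-5))) - 35101) = sqrt(10*(-1*(-5))/(149 + 5*(-1*(-5))) - 35101) = sqrt(10*5/(149 + 5*5) - 35101) = sqrt(10*5/(149 + 25) - 35101) = sqrt(10*5/174 - 35101) = sqrt(10*5*(1/174) - 35101) = sqrt(25/87 - 35101) = sqrt(-3053762/87) = I*sqrt(265677294)/87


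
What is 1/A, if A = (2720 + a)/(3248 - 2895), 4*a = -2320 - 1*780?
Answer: 353/1945 ≈ 0.18149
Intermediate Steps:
a = -775 (a = (-2320 - 1*780)/4 = (-2320 - 780)/4 = (¼)*(-3100) = -775)
A = 1945/353 (A = (2720 - 775)/(3248 - 2895) = 1945/353 ≈ 5.5099)
1/A = 1/(1945/353) = 353/1945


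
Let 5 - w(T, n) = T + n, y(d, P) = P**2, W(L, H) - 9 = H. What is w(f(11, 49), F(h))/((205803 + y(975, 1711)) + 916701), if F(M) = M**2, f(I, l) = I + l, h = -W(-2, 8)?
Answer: -344/4050025 ≈ -8.4938e-5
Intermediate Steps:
W(L, H) = 9 + H
h = -17 (h = -(9 + 8) = -1*17 = -17)
w(T, n) = 5 - T - n (w(T, n) = 5 - (T + n) = 5 + (-T - n) = 5 - T - n)
w(f(11, 49), F(h))/((205803 + y(975, 1711)) + 916701) = (5 - (11 + 49) - 1*(-17)**2)/((205803 + 1711**2) + 916701) = (5 - 1*60 - 1*289)/((205803 + 2927521) + 916701) = (5 - 60 - 289)/(3133324 + 916701) = -344/4050025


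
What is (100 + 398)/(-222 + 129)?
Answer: -166/31 ≈ -5.3548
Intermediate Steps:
(100 + 398)/(-222 + 129) = 498/(-93) = 498*(-1/93) = -166/31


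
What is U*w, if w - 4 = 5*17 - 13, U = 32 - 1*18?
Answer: 1064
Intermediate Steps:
U = 14 (U = 32 - 18 = 14)
w = 76 (w = 4 + (5*17 - 13) = 4 + (85 - 13) = 4 + 72 = 76)
U*w = 14*76 = 1064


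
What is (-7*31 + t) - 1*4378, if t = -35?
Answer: -4630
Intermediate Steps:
(-7*31 + t) - 1*4378 = (-7*31 - 35) - 1*4378 = (-217 - 35) - 4378 = -252 - 4378 = -4630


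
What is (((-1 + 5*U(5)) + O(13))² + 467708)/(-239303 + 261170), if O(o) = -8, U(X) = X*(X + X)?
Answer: 175263/7289 ≈ 24.045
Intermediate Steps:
U(X) = 2*X² (U(X) = X*(2*X) = 2*X²)
(((-1 + 5*U(5)) + O(13))² + 467708)/(-239303 + 261170) = (((-1 + 5*(2*5²)) - 8)² + 467708)/(-239303 + 261170) = (((-1 + 5*(2*25)) - 8)² + 467708)/21867 = (((-1 + 5*50) - 8)² + 467708)*(1/21867) = (((-1 + 250) - 8)² + 467708)*(1/21867) = ((249 - 8)² + 467708)*(1/21867) = (241² + 467708)*(1/21867) = (58081 + 467708)*(1/21867) = 525789*(1/21867) = 175263/7289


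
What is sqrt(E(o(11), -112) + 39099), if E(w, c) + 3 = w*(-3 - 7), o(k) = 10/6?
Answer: 73*sqrt(66)/3 ≈ 197.69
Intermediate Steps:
o(k) = 5/3 (o(k) = 10*(1/6) = 5/3)
E(w, c) = -3 - 10*w (E(w, c) = -3 + w*(-3 - 7) = -3 + w*(-10) = -3 - 10*w)
sqrt(E(o(11), -112) + 39099) = sqrt((-3 - 10*5/3) + 39099) = sqrt((-3 - 50/3) + 39099) = sqrt(-59/3 + 39099) = sqrt(117238/3) = 73*sqrt(66)/3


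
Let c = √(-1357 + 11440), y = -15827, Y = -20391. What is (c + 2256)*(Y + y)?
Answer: -81707808 - 36218*√10083 ≈ -8.5345e+7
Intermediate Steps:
c = √10083 ≈ 100.41
(c + 2256)*(Y + y) = (√10083 + 2256)*(-20391 - 15827) = (2256 + √10083)*(-36218) = -81707808 - 36218*√10083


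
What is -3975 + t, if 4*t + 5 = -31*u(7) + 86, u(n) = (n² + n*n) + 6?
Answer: -19043/4 ≈ -4760.8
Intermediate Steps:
u(n) = 6 + 2*n² (u(n) = (n² + n²) + 6 = 2*n² + 6 = 6 + 2*n²)
t = -3143/4 (t = -5/4 + (-31*(6 + 2*7²) + 86)/4 = -5/4 + (-31*(6 + 2*49) + 86)/4 = -5/4 + (-31*(6 + 98) + 86)/4 = -5/4 + (-31*104 + 86)/4 = -5/4 + (-3224 + 86)/4 = -5/4 + (¼)*(-3138) = -5/4 - 1569/2 = -3143/4 ≈ -785.75)
-3975 + t = -3975 - 3143/4 = -19043/4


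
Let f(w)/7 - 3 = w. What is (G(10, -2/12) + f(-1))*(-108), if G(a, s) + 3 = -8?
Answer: -324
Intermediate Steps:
f(w) = 21 + 7*w
G(a, s) = -11 (G(a, s) = -3 - 8 = -11)
(G(10, -2/12) + f(-1))*(-108) = (-11 + (21 + 7*(-1)))*(-108) = (-11 + (21 - 7))*(-108) = (-11 + 14)*(-108) = 3*(-108) = -324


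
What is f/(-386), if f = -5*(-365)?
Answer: -1825/386 ≈ -4.7280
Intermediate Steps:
f = 1825
f/(-386) = 1825/(-386) = 1825*(-1/386) = -1825/386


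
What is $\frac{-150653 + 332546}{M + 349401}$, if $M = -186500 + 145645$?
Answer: $\frac{181893}{308546} \approx 0.58952$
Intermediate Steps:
$M = -40855$
$\frac{-150653 + 332546}{M + 349401} = \frac{-150653 + 332546}{-40855 + 349401} = \frac{181893}{308546}$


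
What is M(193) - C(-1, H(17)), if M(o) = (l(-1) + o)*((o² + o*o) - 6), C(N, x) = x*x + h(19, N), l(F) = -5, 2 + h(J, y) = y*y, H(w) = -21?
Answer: 14004056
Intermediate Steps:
h(J, y) = -2 + y² (h(J, y) = -2 + y*y = -2 + y²)
C(N, x) = -2 + N² + x² (C(N, x) = x*x + (-2 + N²) = x² + (-2 + N²) = -2 + N² + x²)
M(o) = (-6 + 2*o²)*(-5 + o) (M(o) = (-5 + o)*((o² + o*o) - 6) = (-5 + o)*((o² + o²) - 6) = (-5 + o)*(2*o² - 6) = (-5 + o)*(-6 + 2*o²) = (-6 + 2*o²)*(-5 + o))
M(193) - C(-1, H(17)) = (30 - 10*193² - 6*193 + 2*193³) - (-2 + (-1)² + (-21)²) = (30 - 10*37249 - 1158 + 2*7189057) - (-2 + 1 + 441) = (30 - 372490 - 1158 + 14378114) - 1*440 = 14004496 - 440 = 14004056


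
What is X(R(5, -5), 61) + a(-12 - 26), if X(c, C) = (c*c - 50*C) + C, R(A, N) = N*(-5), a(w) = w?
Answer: -2402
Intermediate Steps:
R(A, N) = -5*N
X(c, C) = c² - 49*C (X(c, C) = (c² - 50*C) + C = c² - 49*C)
X(R(5, -5), 61) + a(-12 - 26) = ((-5*(-5))² - 49*61) + (-12 - 26) = (25² - 2989) - 38 = (625 - 2989) - 38 = -2364 - 38 = -2402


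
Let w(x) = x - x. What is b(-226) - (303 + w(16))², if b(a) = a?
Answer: -92035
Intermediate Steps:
w(x) = 0
b(-226) - (303 + w(16))² = -226 - (303 + 0)² = -226 - 1*303² = -226 - 1*91809 = -226 - 91809 = -92035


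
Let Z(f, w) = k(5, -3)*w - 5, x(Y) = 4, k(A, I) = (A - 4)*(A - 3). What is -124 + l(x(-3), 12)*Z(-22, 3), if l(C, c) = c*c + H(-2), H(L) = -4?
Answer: 16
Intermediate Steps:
k(A, I) = (-4 + A)*(-3 + A)
Z(f, w) = -5 + 2*w (Z(f, w) = (12 + 5² - 7*5)*w - 5 = (12 + 25 - 35)*w - 5 = 2*w - 5 = -5 + 2*w)
l(C, c) = -4 + c² (l(C, c) = c*c - 4 = c² - 4 = -4 + c²)
-124 + l(x(-3), 12)*Z(-22, 3) = -124 + (-4 + 12²)*(-5 + 2*3) = -124 + (-4 + 144)*(-5 + 6) = -124 + 140*1 = -124 + 140 = 16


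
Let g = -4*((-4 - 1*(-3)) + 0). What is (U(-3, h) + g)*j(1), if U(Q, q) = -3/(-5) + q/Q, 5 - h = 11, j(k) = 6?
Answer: 198/5 ≈ 39.600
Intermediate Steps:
h = -6 (h = 5 - 1*11 = 5 - 11 = -6)
U(Q, q) = 3/5 + q/Q (U(Q, q) = -3*(-1/5) + q/Q = 3/5 + q/Q)
g = 4 (g = -4*((-4 + 3) + 0) = -4*(-1 + 0) = -4*(-1) = 4)
(U(-3, h) + g)*j(1) = ((3/5 - 6/(-3)) + 4)*6 = ((3/5 - 6*(-1/3)) + 4)*6 = ((3/5 + 2) + 4)*6 = (13/5 + 4)*6 = (33/5)*6 = 198/5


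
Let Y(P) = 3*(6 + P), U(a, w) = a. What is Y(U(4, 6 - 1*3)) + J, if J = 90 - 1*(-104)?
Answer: 224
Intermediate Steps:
Y(P) = 18 + 3*P
J = 194 (J = 90 + 104 = 194)
Y(U(4, 6 - 1*3)) + J = (18 + 3*4) + 194 = (18 + 12) + 194 = 30 + 194 = 224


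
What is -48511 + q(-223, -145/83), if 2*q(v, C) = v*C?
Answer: -8020491/166 ≈ -48316.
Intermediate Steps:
q(v, C) = C*v/2 (q(v, C) = (v*C)/2 = (C*v)/2 = C*v/2)
-48511 + q(-223, -145/83) = -48511 + (½)*(-145/83)*(-223) = -48511 + 32335/166 = -8020491/166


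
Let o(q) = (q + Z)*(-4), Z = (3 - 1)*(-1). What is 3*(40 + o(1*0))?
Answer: 144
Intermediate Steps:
Z = -2 (Z = 2*(-1) = -2)
o(q) = 8 - 4*q (o(q) = (q - 2)*(-4) = (-2 + q)*(-4) = 8 - 4*q)
3*(40 + o(1*0)) = 3*(40 + (8 - 4*0)) = 3*(40 + (8 + 0)) = 3*(40 + 8) = 3*48 = 144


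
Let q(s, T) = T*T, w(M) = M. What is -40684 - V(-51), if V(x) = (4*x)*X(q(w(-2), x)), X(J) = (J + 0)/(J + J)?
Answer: -40582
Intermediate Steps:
q(s, T) = T**2
X(J) = 1/2 (X(J) = J/((2*J)) = J*(1/(2*J)) = 1/2)
V(x) = 2*x (V(x) = (4*x)*(1/2) = 2*x)
-40684 - V(-51) = -40684 - 2*(-51) = -40684 - 1*(-102) = -40684 + 102 = -40582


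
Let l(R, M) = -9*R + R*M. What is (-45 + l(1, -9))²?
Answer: 3969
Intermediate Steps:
l(R, M) = -9*R + M*R
(-45 + l(1, -9))² = (-45 + 1*(-9 - 9))² = (-45 + 1*(-18))² = (-45 - 18)² = (-63)² = 3969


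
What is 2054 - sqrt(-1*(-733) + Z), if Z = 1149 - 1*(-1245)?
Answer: 2054 - sqrt(3127) ≈ 1998.1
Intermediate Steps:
Z = 2394 (Z = 1149 + 1245 = 2394)
2054 - sqrt(-1*(-733) + Z) = 2054 - sqrt(-1*(-733) + 2394) = 2054 - sqrt(733 + 2394) = 2054 - sqrt(3127)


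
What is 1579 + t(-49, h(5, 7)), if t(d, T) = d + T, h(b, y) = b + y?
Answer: 1542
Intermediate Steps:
t(d, T) = T + d
1579 + t(-49, h(5, 7)) = 1579 + ((5 + 7) - 49) = 1579 + (12 - 49) = 1579 - 37 = 1542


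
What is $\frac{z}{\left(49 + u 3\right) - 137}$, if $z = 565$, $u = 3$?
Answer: $- \frac{565}{79} \approx -7.1519$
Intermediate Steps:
$\frac{z}{\left(49 + u 3\right) - 137} = \frac{565}{\left(49 + 3 \cdot 3\right) - 137} = \frac{565}{\left(49 + 9\right) - 137} = \frac{565}{58 - 137} = \frac{565}{-79} = 565 \left(- \frac{1}{79}\right) = - \frac{565}{79}$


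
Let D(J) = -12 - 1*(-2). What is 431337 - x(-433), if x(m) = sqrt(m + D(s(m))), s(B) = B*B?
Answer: 431337 - I*sqrt(443) ≈ 4.3134e+5 - 21.048*I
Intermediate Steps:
s(B) = B**2
D(J) = -10 (D(J) = -12 + 2 = -10)
x(m) = sqrt(-10 + m) (x(m) = sqrt(m - 10) = sqrt(-10 + m))
431337 - x(-433) = 431337 - sqrt(-10 - 433) = 431337 - sqrt(-443) = 431337 - I*sqrt(443)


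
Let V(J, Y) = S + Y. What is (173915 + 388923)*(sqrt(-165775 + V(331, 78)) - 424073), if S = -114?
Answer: -238684399174 + 562838*I*sqrt(165811) ≈ -2.3868e+11 + 2.2919e+8*I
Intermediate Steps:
V(J, Y) = -114 + Y
(173915 + 388923)*(sqrt(-165775 + V(331, 78)) - 424073) = (173915 + 388923)*(sqrt(-165775 + (-114 + 78)) - 424073) = 562838*(sqrt(-165775 - 36) - 424073) = 562838*(sqrt(-165811) - 424073) = 562838*(I*sqrt(165811) - 424073) = 562838*(-424073 + I*sqrt(165811)) = -238684399174 + 562838*I*sqrt(165811)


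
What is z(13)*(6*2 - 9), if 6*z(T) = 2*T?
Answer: 13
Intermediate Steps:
z(T) = T/3 (z(T) = (2*T)/6 = T/3)
z(13)*(6*2 - 9) = ((1/3)*13)*(6*2 - 9) = 13*(12 - 9)/3 = (13/3)*3 = 13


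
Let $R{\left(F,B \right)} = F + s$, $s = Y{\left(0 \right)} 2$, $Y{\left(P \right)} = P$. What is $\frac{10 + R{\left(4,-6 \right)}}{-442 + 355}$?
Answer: $- \frac{14}{87} \approx -0.16092$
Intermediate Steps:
$s = 0$ ($s = 0 \cdot 2 = 0$)
$R{\left(F,B \right)} = F$ ($R{\left(F,B \right)} = F + 0 = F$)
$\frac{10 + R{\left(4,-6 \right)}}{-442 + 355} = \frac{10 + 4}{-442 + 355} = \frac{1}{-87} \cdot 14 = \left(- \frac{1}{87}\right) 14 = - \frac{14}{87}$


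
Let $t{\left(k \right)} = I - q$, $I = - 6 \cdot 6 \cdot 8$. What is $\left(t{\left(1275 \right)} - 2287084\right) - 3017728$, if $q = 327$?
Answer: $-5305427$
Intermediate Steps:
$I = -288$ ($I = - 36 \cdot 8 = \left(-1\right) 288 = -288$)
$t{\left(k \right)} = -615$ ($t{\left(k \right)} = -288 - 327 = -615$)
$\left(t{\left(1275 \right)} - 2287084\right) - 3017728 = \left(-615 - 2287084\right) - 3017728 = -2287699 - 3017728 = -5305427$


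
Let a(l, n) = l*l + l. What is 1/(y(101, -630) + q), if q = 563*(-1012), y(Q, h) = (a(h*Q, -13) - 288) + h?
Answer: 1/4048142596 ≈ 2.4703e-10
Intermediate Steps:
a(l, n) = l + l**2 (a(l, n) = l**2 + l = l + l**2)
y(Q, h) = -288 + h + Q*h*(1 + Q*h) (y(Q, h) = ((h*Q)*(1 + h*Q) - 288) + h = ((Q*h)*(1 + Q*h) - 288) + h = (Q*h*(1 + Q*h) - 288) + h = (-288 + Q*h*(1 + Q*h)) + h = -288 + h + Q*h*(1 + Q*h))
q = -569756
1/(y(101, -630) + q) = 1/((-288 - 630 + 101*(-630)*(1 + 101*(-630))) - 569756) = 1/((-288 - 630 + 101*(-630)*(1 - 63630)) - 569756) = 1/((-288 - 630 + 101*(-630)*(-63629)) - 569756) = 1/((-288 - 630 + 4048713270) - 569756) = 1/(4048712352 - 569756) = 1/4048142596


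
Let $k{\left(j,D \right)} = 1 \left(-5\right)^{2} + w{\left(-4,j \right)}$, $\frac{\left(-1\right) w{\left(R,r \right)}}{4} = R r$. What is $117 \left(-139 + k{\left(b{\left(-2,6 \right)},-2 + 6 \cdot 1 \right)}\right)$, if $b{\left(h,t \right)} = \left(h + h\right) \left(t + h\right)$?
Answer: $-43290$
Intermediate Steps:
$b{\left(h,t \right)} = 2 h \left(h + t\right)$
$w{\left(R,r \right)} = - 4 R r$
$k{\left(j,D \right)} = 25 + 16 j$ ($k{\left(j,D \right)} = 1 \left(-5\right)^{2} - - 16 j = 1 \cdot 25 + 16 j = 25 + 16 j$)
$117 \left(-139 + k{\left(b{\left(-2,6 \right)},-2 + 6 \cdot 1 \right)}\right) = 117 \left(-139 + \left(25 + 16 \cdot 2 \left(-2\right) \left(-2 + 6\right)\right)\right) = 117 \left(-139 + \left(25 + 16 \cdot 2 \left(-2\right) 4\right)\right) = 117 \left(-139 + \left(25 + 16 \left(-16\right)\right)\right) = 117 \left(-139 + \left(25 - 256\right)\right) = 117 \left(-139 - 231\right) = 117 \left(-370\right) = -43290$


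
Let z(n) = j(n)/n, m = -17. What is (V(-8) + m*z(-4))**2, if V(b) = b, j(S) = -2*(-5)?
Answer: 4761/4 ≈ 1190.3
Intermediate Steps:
j(S) = 10
z(n) = 10/n
(V(-8) + m*z(-4))**2 = (-8 - 170/(-4))**2 = (-8 - 170*(-1)/4)**2 = (-8 - 17*(-5/2))**2 = (-8 + 85/2)**2 = (69/2)**2 = 4761/4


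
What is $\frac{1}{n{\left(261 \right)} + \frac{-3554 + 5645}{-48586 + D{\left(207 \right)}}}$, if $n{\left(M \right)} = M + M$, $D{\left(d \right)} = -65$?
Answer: $\frac{16217}{8464577} \approx 0.0019159$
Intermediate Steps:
$n{\left(M \right)} = 2 M$
$\frac{1}{n{\left(261 \right)} + \frac{-3554 + 5645}{-48586 + D{\left(207 \right)}}} = \frac{1}{2 \cdot 261 + \frac{-3554 + 5645}{-48586 - 65}} = \frac{1}{522 + \frac{2091}{-48651}} = \frac{1}{522 + 2091 \left(- \frac{1}{48651}\right)} = \frac{1}{522 - \frac{697}{16217}} = \frac{1}{\frac{8464577}{16217}} = \frac{16217}{8464577}$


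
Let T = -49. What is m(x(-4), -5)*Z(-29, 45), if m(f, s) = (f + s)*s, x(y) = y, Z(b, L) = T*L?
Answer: -99225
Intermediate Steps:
Z(b, L) = -49*L
m(f, s) = s*(f + s)
m(x(-4), -5)*Z(-29, 45) = (-5*(-4 - 5))*(-49*45) = -5*(-9)*(-2205) = 45*(-2205) = -99225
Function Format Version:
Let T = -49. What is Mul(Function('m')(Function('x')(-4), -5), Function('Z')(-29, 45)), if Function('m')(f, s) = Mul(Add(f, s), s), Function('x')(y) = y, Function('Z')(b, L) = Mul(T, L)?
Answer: -99225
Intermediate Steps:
Function('Z')(b, L) = Mul(-49, L)
Function('m')(f, s) = Mul(s, Add(f, s))
Mul(Function('m')(Function('x')(-4), -5), Function('Z')(-29, 45)) = Mul(Mul(-5, Add(-4, -5)), Mul(-49, 45)) = Mul(Mul(-5, -9), -2205) = Mul(45, -2205) = -99225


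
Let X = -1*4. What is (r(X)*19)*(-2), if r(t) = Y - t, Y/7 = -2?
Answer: 380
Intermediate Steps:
X = -4
Y = -14 (Y = 7*(-2) = -14)
r(t) = -14 - t
(r(X)*19)*(-2) = ((-14 - 1*(-4))*19)*(-2) = ((-14 + 4)*19)*(-2) = -10*19*(-2) = -190*(-2) = 380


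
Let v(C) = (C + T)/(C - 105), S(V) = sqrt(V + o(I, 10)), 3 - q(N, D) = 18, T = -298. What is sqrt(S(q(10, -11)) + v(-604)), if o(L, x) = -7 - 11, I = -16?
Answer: sqrt(639518 + 502681*I*sqrt(33))/709 ≈ 1.8916 + 1.5185*I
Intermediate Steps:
q(N, D) = -15 (q(N, D) = 3 - 1*18 = 3 - 18 = -15)
o(L, x) = -18
S(V) = sqrt(-18 + V) (S(V) = sqrt(V - 18) = sqrt(-18 + V))
v(C) = (-298 + C)/(-105 + C) (v(C) = (C - 298)/(C - 105) = (-298 + C)/(-105 + C))
sqrt(S(q(10, -11)) + v(-604)) = sqrt(sqrt(-18 - 15) + (-298 - 604)/(-105 - 604)) = sqrt(sqrt(-33) - 902/(-709)) = sqrt(I*sqrt(33) - 1/709*(-902)) = sqrt(I*sqrt(33) + 902/709) = sqrt(902/709 + I*sqrt(33))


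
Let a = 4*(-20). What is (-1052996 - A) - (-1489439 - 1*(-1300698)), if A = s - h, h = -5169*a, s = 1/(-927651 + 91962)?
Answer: -376674281414/835689 ≈ -4.5074e+5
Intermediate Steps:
s = -1/835689 (s = 1/(-835689) = -1/835689 ≈ -1.1966e-6)
a = -80
h = 413520 (h = -5169*(-80) = 413520)
A = -345574115281/835689 (A = -1/835689 - 1*413520 = -1/835689 - 413520 = -345574115281/835689 ≈ -4.1352e+5)
(-1052996 - A) - (-1489439 - 1*(-1300698)) = (-1052996 - 1*(-345574115281/835689)) - (-1489439 - 1*(-1300698)) = (-1052996 + 345574115281/835689) - (-1489439 + 1300698) = -534403058963/835689 - 1*(-188741) = -534403058963/835689 + 188741 = -376674281414/835689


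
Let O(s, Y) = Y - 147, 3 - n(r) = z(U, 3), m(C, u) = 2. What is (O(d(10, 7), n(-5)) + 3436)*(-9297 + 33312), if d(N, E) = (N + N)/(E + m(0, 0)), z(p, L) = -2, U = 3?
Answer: 79105410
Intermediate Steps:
n(r) = 5 (n(r) = 3 - 1*(-2) = 3 + 2 = 5)
d(N, E) = 2*N/(2 + E) (d(N, E) = (N + N)/(E + 2) = (2*N)/(2 + E) = 2*N/(2 + E))
O(s, Y) = -147 + Y
(O(d(10, 7), n(-5)) + 3436)*(-9297 + 33312) = ((-147 + 5) + 3436)*(-9297 + 33312) = (-142 + 3436)*24015 = 3294*24015 = 79105410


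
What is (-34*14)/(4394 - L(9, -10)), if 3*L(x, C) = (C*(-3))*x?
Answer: -119/1076 ≈ -0.11059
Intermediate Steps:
L(x, C) = -C*x (L(x, C) = ((C*(-3))*x)/3 = ((-3*C)*x)/3 = (-3*C*x)/3 = -C*x)
(-34*14)/(4394 - L(9, -10)) = (-34*14)/(4394 - (-1)*(-10)*9) = -476/(4394 - 1*90) = -476/(4394 - 90) = -476/4304 = -476*1/4304 = -119/1076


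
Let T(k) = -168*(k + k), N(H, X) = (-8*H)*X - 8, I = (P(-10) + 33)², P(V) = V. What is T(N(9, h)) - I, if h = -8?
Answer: -191377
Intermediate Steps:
I = 529 (I = (-10 + 33)² = 23² = 529)
N(H, X) = -8 - 8*H*X (N(H, X) = -8*H*X - 8 = -8 - 8*H*X)
T(k) = -336*k
T(N(9, h)) - I = -336*(-8 - 8*9*(-8)) - 1*529 = -336*(-8 + 576) - 529 = -336*568 - 529 = -190848 - 529 = -191377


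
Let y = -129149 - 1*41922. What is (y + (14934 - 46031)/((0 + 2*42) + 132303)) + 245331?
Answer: 9831027523/132387 ≈ 74260.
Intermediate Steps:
y = -171071 (y = -129149 - 41922 = -171071)
(y + (14934 - 46031)/((0 + 2*42) + 132303)) + 245331 = (-171071 + (14934 - 46031)/((0 + 2*42) + 132303)) + 245331 = (-171071 - 31097/((0 + 84) + 132303)) + 245331 = (-171071 - 31097/(84 + 132303)) + 245331 = (-171071 - 31097/132387) + 245331 = -22647607574/132387 + 245331 = 9831027523/132387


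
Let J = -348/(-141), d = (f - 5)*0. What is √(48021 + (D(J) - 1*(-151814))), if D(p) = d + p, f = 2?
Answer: √441440967/47 ≈ 447.03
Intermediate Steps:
d = 0 (d = (2 - 5)*0 = -3*0 = 0)
J = 116/47 (J = -348*(-1/141) = 116/47 ≈ 2.4681)
D(p) = p (D(p) = 0 + p = p)
√(48021 + (D(J) - 1*(-151814))) = √(48021 + (116/47 - 1*(-151814))) = √(48021 + (116/47 + 151814)) = √(48021 + 7135374/47) = √(9392361/47) = √441440967/47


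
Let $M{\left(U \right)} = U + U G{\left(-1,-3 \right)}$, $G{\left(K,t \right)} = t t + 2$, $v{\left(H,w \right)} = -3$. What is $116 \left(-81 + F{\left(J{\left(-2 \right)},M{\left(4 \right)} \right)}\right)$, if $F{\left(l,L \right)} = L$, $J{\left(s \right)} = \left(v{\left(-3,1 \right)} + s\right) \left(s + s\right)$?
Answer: $-3828$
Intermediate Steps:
$G{\left(K,t \right)} = 2 + t^{2}$ ($G{\left(K,t \right)} = t^{2} + 2 = 2 + t^{2}$)
$M{\left(U \right)} = 12 U$ ($M{\left(U \right)} = U + U \left(2 + \left(-3\right)^{2}\right) = U + U \left(2 + 9\right) = U + U 11 = U + 11 U = 12 U$)
$J{\left(s \right)} = 2 s \left(-3 + s\right)$ ($J{\left(s \right)} = \left(-3 + s\right) \left(s + s\right) = \left(-3 + s\right) 2 s = 2 s \left(-3 + s\right)$)
$116 \left(-81 + F{\left(J{\left(-2 \right)},M{\left(4 \right)} \right)}\right) = 116 \left(-81 + 12 \cdot 4\right) = 116 \left(-81 + 48\right) = 116 \left(-33\right) = -3828$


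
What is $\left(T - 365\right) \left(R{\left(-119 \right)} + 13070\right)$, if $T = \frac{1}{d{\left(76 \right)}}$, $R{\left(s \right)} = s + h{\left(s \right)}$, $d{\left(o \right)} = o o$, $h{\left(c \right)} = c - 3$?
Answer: $- \frac{27046598131}{5776} \approx -4.6826 \cdot 10^{6}$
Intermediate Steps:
$h{\left(c \right)} = -3 + c$
$d{\left(o \right)} = o^{2}$
$R{\left(s \right)} = -3 + 2 s$ ($R{\left(s \right)} = s + \left(-3 + s\right) = -3 + 2 s$)
$T = \frac{1}{5776}$ ($T = \frac{1}{76^{2}} = \frac{1}{5776} \approx 0.00017313$)
$\left(T - 365\right) \left(R{\left(-119 \right)} + 13070\right) = \left(\frac{1}{5776} - 365\right) \left(\left(-3 + 2 \left(-119\right)\right) + 13070\right) = - \frac{2108239 \left(\left(-3 - 238\right) + 13070\right)}{5776} = - \frac{2108239 \left(-241 + 13070\right)}{5776} = \left(- \frac{2108239}{5776}\right) 12829 = - \frac{27046598131}{5776}$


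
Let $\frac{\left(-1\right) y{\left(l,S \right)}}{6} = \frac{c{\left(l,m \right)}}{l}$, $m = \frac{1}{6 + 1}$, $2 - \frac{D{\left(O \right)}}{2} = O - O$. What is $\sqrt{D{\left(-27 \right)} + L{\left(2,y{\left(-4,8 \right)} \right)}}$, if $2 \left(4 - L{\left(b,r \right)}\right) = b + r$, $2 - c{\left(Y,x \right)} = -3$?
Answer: $\frac{\sqrt{13}}{2} \approx 1.8028$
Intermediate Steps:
$D{\left(O \right)} = 4$ ($D{\left(O \right)} = 4 - 2 \left(O - O\right) = 4 - 0 = 4 + 0 = 4$)
$m = \frac{1}{7} \approx 0.14286$
$c{\left(Y,x \right)} = 5$ ($c{\left(Y,x \right)} = 2 - -3 = 2 + 3 = 5$)
$y{\left(l,S \right)} = - \frac{30}{l}$ ($y{\left(l,S \right)} = - 6 \frac{5}{l} = - \frac{30}{l}$)
$L{\left(b,r \right)} = 4 - \frac{b}{2} - \frac{r}{2}$ ($L{\left(b,r \right)} = 4 - \frac{b + r}{2} = 4 - \left(\frac{b}{2} + \frac{r}{2}\right) = 4 - \frac{b}{2} - \frac{r}{2}$)
$\sqrt{D{\left(-27 \right)} + L{\left(2,y{\left(-4,8 \right)} \right)}} = \sqrt{4 - \left(-3 + \frac{1}{2} \left(-30\right) \frac{1}{-4}\right)} = \sqrt{4 - \left(-3 + \frac{1}{2} \left(-30\right) \left(- \frac{1}{4}\right)\right)} = \sqrt{4 - \frac{3}{4}} = \sqrt{\frac{13}{4}} = \frac{\sqrt{13}}{2}$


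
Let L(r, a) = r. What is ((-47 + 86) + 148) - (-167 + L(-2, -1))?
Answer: 356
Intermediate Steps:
((-47 + 86) + 148) - (-167 + L(-2, -1)) = ((-47 + 86) + 148) - (-167 - 2) = (39 + 148) - 1*(-169) = 187 + 169 = 356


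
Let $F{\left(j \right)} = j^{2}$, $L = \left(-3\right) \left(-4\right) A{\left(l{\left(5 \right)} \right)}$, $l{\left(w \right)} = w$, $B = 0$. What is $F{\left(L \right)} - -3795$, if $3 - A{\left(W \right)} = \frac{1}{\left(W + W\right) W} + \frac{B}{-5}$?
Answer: $\frac{3171111}{625} \approx 5073.8$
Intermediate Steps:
$A{\left(W \right)} = 3 - \frac{1}{2 W^{2}}$ ($A{\left(W \right)} = 3 - \left(\frac{1}{\left(W + W\right) W} + \frac{0}{-5}\right) = 3 - \left(\frac{1}{2 W W} + 0 \left(- \frac{1}{5}\right)\right) = 3 - \left(\frac{\frac{1}{2} \frac{1}{W}}{W} + 0\right) = 3 - \left(\frac{1}{2 W^{2}} + 0\right) = 3 - \frac{1}{2 W^{2}}$)
$L = \frac{894}{25}$ ($L = \left(-3\right) \left(-4\right) \left(3 - \frac{1}{2 \cdot 25}\right) = 12 \left(3 - \frac{1}{50}\right) = 12 \cdot \frac{149}{50} = \frac{894}{25} \approx 35.76$)
$F{\left(L \right)} - -3795 = \left(\frac{894}{25}\right)^{2} - -3795 = \frac{799236}{625} + 3795 = \frac{3171111}{625}$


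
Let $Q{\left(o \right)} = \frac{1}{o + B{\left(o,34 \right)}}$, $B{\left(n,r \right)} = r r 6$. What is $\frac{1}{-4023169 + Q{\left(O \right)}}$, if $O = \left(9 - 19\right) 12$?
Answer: $- \frac{6816}{27421919903} \approx -2.4856 \cdot 10^{-7}$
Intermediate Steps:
$B{\left(n,r \right)} = 6 r^{2}$ ($B{\left(n,r \right)} = r^{2} \cdot 6 = 6 r^{2}$)
$O = -120$ ($O = \left(-10\right) 12 = -120$)
$Q{\left(o \right)} = \frac{1}{6936 + o}$ ($Q{\left(o \right)} = \frac{1}{o + 6 \cdot 34^{2}} = \frac{1}{o + 6 \cdot 1156} = \frac{1}{o + 6936} = \frac{1}{6936 + o}$)
$\frac{1}{-4023169 + Q{\left(O \right)}} = \frac{1}{-4023169 + \frac{1}{6936 - 120}} = \frac{1}{-4023169 + \frac{1}{6816}} = \frac{1}{- \frac{27421919903}{6816}} = - \frac{6816}{27421919903}$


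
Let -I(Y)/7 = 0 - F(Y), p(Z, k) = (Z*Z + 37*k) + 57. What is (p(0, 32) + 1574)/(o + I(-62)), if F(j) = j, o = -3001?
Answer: -563/687 ≈ -0.81950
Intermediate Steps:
p(Z, k) = 57 + Z² + 37*k (p(Z, k) = (Z² + 37*k) + 57 = 57 + Z² + 37*k)
I(Y) = 7*Y (I(Y) = -7*(0 - Y) = -(-7)*Y = 7*Y)
(p(0, 32) + 1574)/(o + I(-62)) = ((57 + 0² + 37*32) + 1574)/(-3001 + 7*(-62)) = ((57 + 0 + 1184) + 1574)/(-3001 - 434) = (1241 + 1574)/(-3435) = 2815*(-1/3435) = -563/687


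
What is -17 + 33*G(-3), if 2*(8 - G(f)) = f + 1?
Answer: 280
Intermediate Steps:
G(f) = 15/2 - f/2 (G(f) = 8 - (f + 1)/2 = 8 - (1 + f)/2 = 8 + (-½ - f/2) = 15/2 - f/2)
-17 + 33*G(-3) = -17 + 33*(15/2 - ½*(-3)) = -17 + 33*(15/2 + 3/2) = -17 + 33*9 = -17 + 297 = 280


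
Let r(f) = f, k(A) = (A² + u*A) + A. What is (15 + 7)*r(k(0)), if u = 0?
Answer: 0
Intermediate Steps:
k(A) = A + A² (k(A) = (A² + 0*A) + A = (A² + 0) + A = A² + A = A + A²)
(15 + 7)*r(k(0)) = (15 + 7)*(0*(1 + 0)) = 22*(0*1) = 22*0 = 0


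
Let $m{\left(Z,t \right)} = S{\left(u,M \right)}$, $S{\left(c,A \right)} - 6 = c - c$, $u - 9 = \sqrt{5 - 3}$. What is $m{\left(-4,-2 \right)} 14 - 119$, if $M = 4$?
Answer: $-35$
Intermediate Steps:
$u = 9 + \sqrt{2}$ ($u = 9 + \sqrt{5 - 3} = 9 + \sqrt{2} \approx 10.414$)
$S{\left(c,A \right)} = 6$ ($S{\left(c,A \right)} = 6 + \left(c - c\right) = 6 + 0 = 6$)
$m{\left(Z,t \right)} = 6$
$m{\left(-4,-2 \right)} 14 - 119 = 6 \cdot 14 - 119 = 84 - 119 = -35$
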